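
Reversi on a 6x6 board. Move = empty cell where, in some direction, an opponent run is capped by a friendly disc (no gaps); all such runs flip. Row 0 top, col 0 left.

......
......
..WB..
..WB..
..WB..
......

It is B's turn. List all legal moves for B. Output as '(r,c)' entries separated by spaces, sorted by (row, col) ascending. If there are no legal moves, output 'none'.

(1,1): flips 1 -> legal
(1,2): no bracket -> illegal
(1,3): no bracket -> illegal
(2,1): flips 2 -> legal
(3,1): flips 1 -> legal
(4,1): flips 2 -> legal
(5,1): flips 1 -> legal
(5,2): no bracket -> illegal
(5,3): no bracket -> illegal

Answer: (1,1) (2,1) (3,1) (4,1) (5,1)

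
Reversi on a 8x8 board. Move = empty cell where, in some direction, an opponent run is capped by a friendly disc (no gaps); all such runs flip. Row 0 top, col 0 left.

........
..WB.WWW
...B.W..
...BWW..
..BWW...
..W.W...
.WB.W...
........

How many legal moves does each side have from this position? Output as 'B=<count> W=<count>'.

Answer: B=7 W=7

Derivation:
-- B to move --
(0,1): flips 1 -> legal
(0,2): no bracket -> illegal
(0,3): no bracket -> illegal
(0,4): no bracket -> illegal
(0,5): no bracket -> illegal
(0,6): no bracket -> illegal
(0,7): no bracket -> illegal
(1,1): flips 1 -> legal
(1,4): no bracket -> illegal
(2,1): no bracket -> illegal
(2,2): no bracket -> illegal
(2,4): no bracket -> illegal
(2,6): no bracket -> illegal
(2,7): no bracket -> illegal
(3,2): no bracket -> illegal
(3,6): flips 2 -> legal
(4,1): no bracket -> illegal
(4,5): flips 3 -> legal
(4,6): no bracket -> illegal
(5,0): no bracket -> illegal
(5,1): no bracket -> illegal
(5,3): flips 1 -> legal
(5,5): flips 1 -> legal
(6,0): flips 1 -> legal
(6,3): no bracket -> illegal
(6,5): no bracket -> illegal
(7,0): no bracket -> illegal
(7,1): no bracket -> illegal
(7,2): no bracket -> illegal
(7,3): no bracket -> illegal
(7,4): no bracket -> illegal
(7,5): no bracket -> illegal
B mobility = 7
-- W to move --
(0,2): no bracket -> illegal
(0,3): flips 3 -> legal
(0,4): no bracket -> illegal
(1,4): flips 1 -> legal
(2,2): flips 1 -> legal
(2,4): no bracket -> illegal
(3,1): no bracket -> illegal
(3,2): flips 2 -> legal
(4,1): flips 1 -> legal
(5,1): no bracket -> illegal
(5,3): no bracket -> illegal
(6,3): flips 1 -> legal
(7,1): no bracket -> illegal
(7,2): flips 1 -> legal
(7,3): no bracket -> illegal
W mobility = 7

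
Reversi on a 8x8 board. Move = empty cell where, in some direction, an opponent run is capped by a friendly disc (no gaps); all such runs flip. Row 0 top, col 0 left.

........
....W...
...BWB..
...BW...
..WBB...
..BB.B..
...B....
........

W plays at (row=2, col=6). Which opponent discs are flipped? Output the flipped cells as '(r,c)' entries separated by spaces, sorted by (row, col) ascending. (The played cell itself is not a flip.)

Answer: (2,5)

Derivation:
Dir NW: first cell '.' (not opp) -> no flip
Dir N: first cell '.' (not opp) -> no flip
Dir NE: first cell '.' (not opp) -> no flip
Dir W: opp run (2,5) capped by W -> flip
Dir E: first cell '.' (not opp) -> no flip
Dir SW: first cell '.' (not opp) -> no flip
Dir S: first cell '.' (not opp) -> no flip
Dir SE: first cell '.' (not opp) -> no flip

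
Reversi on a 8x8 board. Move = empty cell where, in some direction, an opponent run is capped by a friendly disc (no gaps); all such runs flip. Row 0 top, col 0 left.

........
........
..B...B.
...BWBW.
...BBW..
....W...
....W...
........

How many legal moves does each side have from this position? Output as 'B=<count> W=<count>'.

-- B to move --
(2,3): no bracket -> illegal
(2,4): flips 1 -> legal
(2,5): flips 1 -> legal
(2,7): no bracket -> illegal
(3,7): flips 1 -> legal
(4,6): flips 2 -> legal
(4,7): no bracket -> illegal
(5,3): no bracket -> illegal
(5,5): flips 1 -> legal
(5,6): no bracket -> illegal
(6,3): no bracket -> illegal
(6,5): flips 1 -> legal
(7,3): no bracket -> illegal
(7,4): flips 2 -> legal
(7,5): no bracket -> illegal
B mobility = 7
-- W to move --
(1,1): no bracket -> illegal
(1,2): no bracket -> illegal
(1,3): no bracket -> illegal
(1,5): no bracket -> illegal
(1,6): flips 1 -> legal
(1,7): no bracket -> illegal
(2,1): no bracket -> illegal
(2,3): no bracket -> illegal
(2,4): no bracket -> illegal
(2,5): flips 1 -> legal
(2,7): no bracket -> illegal
(3,1): no bracket -> illegal
(3,2): flips 2 -> legal
(3,7): no bracket -> illegal
(4,2): flips 2 -> legal
(4,6): no bracket -> illegal
(5,2): flips 1 -> legal
(5,3): no bracket -> illegal
(5,5): no bracket -> illegal
W mobility = 5

Answer: B=7 W=5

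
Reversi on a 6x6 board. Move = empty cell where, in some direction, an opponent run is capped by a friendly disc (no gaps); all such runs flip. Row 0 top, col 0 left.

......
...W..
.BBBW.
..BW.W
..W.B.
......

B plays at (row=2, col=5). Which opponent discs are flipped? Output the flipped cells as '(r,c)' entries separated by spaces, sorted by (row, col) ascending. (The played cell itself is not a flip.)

Answer: (2,4)

Derivation:
Dir NW: first cell '.' (not opp) -> no flip
Dir N: first cell '.' (not opp) -> no flip
Dir NE: edge -> no flip
Dir W: opp run (2,4) capped by B -> flip
Dir E: edge -> no flip
Dir SW: first cell '.' (not opp) -> no flip
Dir S: opp run (3,5), next='.' -> no flip
Dir SE: edge -> no flip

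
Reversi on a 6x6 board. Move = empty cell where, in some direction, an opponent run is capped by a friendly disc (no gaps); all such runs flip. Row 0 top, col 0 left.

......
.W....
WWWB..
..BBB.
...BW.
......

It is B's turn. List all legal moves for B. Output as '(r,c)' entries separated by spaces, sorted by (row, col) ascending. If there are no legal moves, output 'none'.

(0,0): flips 2 -> legal
(0,1): no bracket -> illegal
(0,2): no bracket -> illegal
(1,0): flips 1 -> legal
(1,2): flips 1 -> legal
(1,3): no bracket -> illegal
(3,0): no bracket -> illegal
(3,1): no bracket -> illegal
(3,5): no bracket -> illegal
(4,5): flips 1 -> legal
(5,3): no bracket -> illegal
(5,4): flips 1 -> legal
(5,5): flips 1 -> legal

Answer: (0,0) (1,0) (1,2) (4,5) (5,4) (5,5)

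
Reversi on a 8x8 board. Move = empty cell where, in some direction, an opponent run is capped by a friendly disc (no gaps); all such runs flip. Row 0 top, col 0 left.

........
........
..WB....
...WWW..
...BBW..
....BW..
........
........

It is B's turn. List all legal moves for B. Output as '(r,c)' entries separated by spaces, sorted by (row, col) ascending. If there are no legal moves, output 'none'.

Answer: (1,1) (2,1) (2,4) (2,5) (2,6) (3,6) (4,6) (5,6) (6,6)

Derivation:
(1,1): flips 2 -> legal
(1,2): no bracket -> illegal
(1,3): no bracket -> illegal
(2,1): flips 1 -> legal
(2,4): flips 1 -> legal
(2,5): flips 1 -> legal
(2,6): flips 1 -> legal
(3,1): no bracket -> illegal
(3,2): no bracket -> illegal
(3,6): flips 1 -> legal
(4,2): no bracket -> illegal
(4,6): flips 1 -> legal
(5,6): flips 3 -> legal
(6,4): no bracket -> illegal
(6,5): no bracket -> illegal
(6,6): flips 1 -> legal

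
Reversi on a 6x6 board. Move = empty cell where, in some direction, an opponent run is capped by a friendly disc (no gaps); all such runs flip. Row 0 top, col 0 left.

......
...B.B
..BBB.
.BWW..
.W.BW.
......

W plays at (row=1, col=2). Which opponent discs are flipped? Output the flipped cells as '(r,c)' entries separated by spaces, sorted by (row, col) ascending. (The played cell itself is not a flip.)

Answer: (2,2)

Derivation:
Dir NW: first cell '.' (not opp) -> no flip
Dir N: first cell '.' (not opp) -> no flip
Dir NE: first cell '.' (not opp) -> no flip
Dir W: first cell '.' (not opp) -> no flip
Dir E: opp run (1,3), next='.' -> no flip
Dir SW: first cell '.' (not opp) -> no flip
Dir S: opp run (2,2) capped by W -> flip
Dir SE: opp run (2,3), next='.' -> no flip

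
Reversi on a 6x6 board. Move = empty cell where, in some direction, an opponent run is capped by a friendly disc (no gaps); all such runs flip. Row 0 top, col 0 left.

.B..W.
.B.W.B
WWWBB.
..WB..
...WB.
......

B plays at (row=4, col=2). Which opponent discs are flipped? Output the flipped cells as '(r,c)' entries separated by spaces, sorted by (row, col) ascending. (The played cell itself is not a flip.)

Answer: (4,3)

Derivation:
Dir NW: first cell '.' (not opp) -> no flip
Dir N: opp run (3,2) (2,2), next='.' -> no flip
Dir NE: first cell 'B' (not opp) -> no flip
Dir W: first cell '.' (not opp) -> no flip
Dir E: opp run (4,3) capped by B -> flip
Dir SW: first cell '.' (not opp) -> no flip
Dir S: first cell '.' (not opp) -> no flip
Dir SE: first cell '.' (not opp) -> no flip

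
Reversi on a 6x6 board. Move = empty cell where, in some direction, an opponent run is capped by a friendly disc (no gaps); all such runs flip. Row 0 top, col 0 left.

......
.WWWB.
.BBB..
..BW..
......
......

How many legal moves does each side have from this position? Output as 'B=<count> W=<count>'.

Answer: B=9 W=5

Derivation:
-- B to move --
(0,0): flips 1 -> legal
(0,1): flips 2 -> legal
(0,2): flips 1 -> legal
(0,3): flips 2 -> legal
(0,4): flips 1 -> legal
(1,0): flips 3 -> legal
(2,0): no bracket -> illegal
(2,4): no bracket -> illegal
(3,4): flips 1 -> legal
(4,2): no bracket -> illegal
(4,3): flips 1 -> legal
(4,4): flips 1 -> legal
B mobility = 9
-- W to move --
(0,3): no bracket -> illegal
(0,4): no bracket -> illegal
(0,5): no bracket -> illegal
(1,0): no bracket -> illegal
(1,5): flips 1 -> legal
(2,0): no bracket -> illegal
(2,4): no bracket -> illegal
(2,5): no bracket -> illegal
(3,0): flips 1 -> legal
(3,1): flips 3 -> legal
(3,4): flips 1 -> legal
(4,1): no bracket -> illegal
(4,2): flips 2 -> legal
(4,3): no bracket -> illegal
W mobility = 5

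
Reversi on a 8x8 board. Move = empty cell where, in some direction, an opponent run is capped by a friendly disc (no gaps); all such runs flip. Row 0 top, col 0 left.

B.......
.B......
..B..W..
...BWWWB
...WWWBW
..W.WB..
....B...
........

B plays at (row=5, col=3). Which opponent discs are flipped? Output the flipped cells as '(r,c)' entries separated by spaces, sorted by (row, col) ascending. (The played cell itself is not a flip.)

Answer: (4,3) (5,4)

Derivation:
Dir NW: first cell '.' (not opp) -> no flip
Dir N: opp run (4,3) capped by B -> flip
Dir NE: opp run (4,4) (3,5), next='.' -> no flip
Dir W: opp run (5,2), next='.' -> no flip
Dir E: opp run (5,4) capped by B -> flip
Dir SW: first cell '.' (not opp) -> no flip
Dir S: first cell '.' (not opp) -> no flip
Dir SE: first cell 'B' (not opp) -> no flip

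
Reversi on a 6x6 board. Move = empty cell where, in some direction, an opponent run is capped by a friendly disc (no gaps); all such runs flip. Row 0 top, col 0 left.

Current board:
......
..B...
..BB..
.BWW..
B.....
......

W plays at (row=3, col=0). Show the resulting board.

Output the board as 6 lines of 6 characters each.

Answer: ......
..B...
..BB..
WWWW..
B.....
......

Derivation:
Place W at (3,0); scan 8 dirs for brackets.
Dir NW: edge -> no flip
Dir N: first cell '.' (not opp) -> no flip
Dir NE: first cell '.' (not opp) -> no flip
Dir W: edge -> no flip
Dir E: opp run (3,1) capped by W -> flip
Dir SW: edge -> no flip
Dir S: opp run (4,0), next='.' -> no flip
Dir SE: first cell '.' (not opp) -> no flip
All flips: (3,1)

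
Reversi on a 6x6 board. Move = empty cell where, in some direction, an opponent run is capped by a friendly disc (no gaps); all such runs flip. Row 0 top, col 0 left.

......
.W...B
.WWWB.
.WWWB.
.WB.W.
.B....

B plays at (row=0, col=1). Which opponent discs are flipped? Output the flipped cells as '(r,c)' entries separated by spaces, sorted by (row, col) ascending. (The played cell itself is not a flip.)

Answer: (1,1) (2,1) (3,1) (4,1)

Derivation:
Dir NW: edge -> no flip
Dir N: edge -> no flip
Dir NE: edge -> no flip
Dir W: first cell '.' (not opp) -> no flip
Dir E: first cell '.' (not opp) -> no flip
Dir SW: first cell '.' (not opp) -> no flip
Dir S: opp run (1,1) (2,1) (3,1) (4,1) capped by B -> flip
Dir SE: first cell '.' (not opp) -> no flip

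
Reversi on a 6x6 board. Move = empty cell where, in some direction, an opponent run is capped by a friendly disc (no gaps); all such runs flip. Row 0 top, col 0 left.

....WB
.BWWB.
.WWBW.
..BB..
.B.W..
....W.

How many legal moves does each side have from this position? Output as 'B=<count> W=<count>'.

Answer: B=10 W=7

Derivation:
-- B to move --
(0,1): flips 1 -> legal
(0,2): flips 2 -> legal
(0,3): flips 2 -> legal
(1,0): flips 1 -> legal
(1,5): flips 1 -> legal
(2,0): flips 2 -> legal
(2,5): flips 1 -> legal
(3,0): no bracket -> illegal
(3,1): flips 1 -> legal
(3,4): flips 1 -> legal
(3,5): no bracket -> illegal
(4,2): no bracket -> illegal
(4,4): no bracket -> illegal
(4,5): no bracket -> illegal
(5,2): no bracket -> illegal
(5,3): flips 1 -> legal
(5,5): no bracket -> illegal
B mobility = 10
-- W to move --
(0,0): flips 1 -> legal
(0,1): flips 1 -> legal
(0,2): no bracket -> illegal
(0,3): no bracket -> illegal
(1,0): flips 1 -> legal
(1,5): flips 1 -> legal
(2,0): no bracket -> illegal
(2,5): no bracket -> illegal
(3,0): no bracket -> illegal
(3,1): no bracket -> illegal
(3,4): flips 1 -> legal
(4,0): no bracket -> illegal
(4,2): flips 2 -> legal
(4,4): flips 1 -> legal
(5,0): no bracket -> illegal
(5,1): no bracket -> illegal
(5,2): no bracket -> illegal
W mobility = 7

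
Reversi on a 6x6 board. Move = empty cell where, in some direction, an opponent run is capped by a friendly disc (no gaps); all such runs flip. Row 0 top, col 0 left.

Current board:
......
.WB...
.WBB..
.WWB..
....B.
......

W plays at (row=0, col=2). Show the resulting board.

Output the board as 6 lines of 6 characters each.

Answer: ..W...
.WW...
.WWB..
.WWB..
....B.
......

Derivation:
Place W at (0,2); scan 8 dirs for brackets.
Dir NW: edge -> no flip
Dir N: edge -> no flip
Dir NE: edge -> no flip
Dir W: first cell '.' (not opp) -> no flip
Dir E: first cell '.' (not opp) -> no flip
Dir SW: first cell 'W' (not opp) -> no flip
Dir S: opp run (1,2) (2,2) capped by W -> flip
Dir SE: first cell '.' (not opp) -> no flip
All flips: (1,2) (2,2)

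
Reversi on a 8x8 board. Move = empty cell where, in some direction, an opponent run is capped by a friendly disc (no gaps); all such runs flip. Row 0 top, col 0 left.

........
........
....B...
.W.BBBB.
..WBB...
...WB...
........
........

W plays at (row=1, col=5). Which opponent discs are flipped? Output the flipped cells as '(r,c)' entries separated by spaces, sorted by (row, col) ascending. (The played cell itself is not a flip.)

Dir NW: first cell '.' (not opp) -> no flip
Dir N: first cell '.' (not opp) -> no flip
Dir NE: first cell '.' (not opp) -> no flip
Dir W: first cell '.' (not opp) -> no flip
Dir E: first cell '.' (not opp) -> no flip
Dir SW: opp run (2,4) (3,3) capped by W -> flip
Dir S: first cell '.' (not opp) -> no flip
Dir SE: first cell '.' (not opp) -> no flip

Answer: (2,4) (3,3)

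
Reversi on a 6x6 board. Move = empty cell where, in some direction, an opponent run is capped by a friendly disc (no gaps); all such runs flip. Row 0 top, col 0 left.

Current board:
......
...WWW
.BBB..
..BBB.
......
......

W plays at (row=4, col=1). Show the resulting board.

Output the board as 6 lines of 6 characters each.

Answer: ......
...WWW
.BBW..
..WBB.
.W....
......

Derivation:
Place W at (4,1); scan 8 dirs for brackets.
Dir NW: first cell '.' (not opp) -> no flip
Dir N: first cell '.' (not opp) -> no flip
Dir NE: opp run (3,2) (2,3) capped by W -> flip
Dir W: first cell '.' (not opp) -> no flip
Dir E: first cell '.' (not opp) -> no flip
Dir SW: first cell '.' (not opp) -> no flip
Dir S: first cell '.' (not opp) -> no flip
Dir SE: first cell '.' (not opp) -> no flip
All flips: (2,3) (3,2)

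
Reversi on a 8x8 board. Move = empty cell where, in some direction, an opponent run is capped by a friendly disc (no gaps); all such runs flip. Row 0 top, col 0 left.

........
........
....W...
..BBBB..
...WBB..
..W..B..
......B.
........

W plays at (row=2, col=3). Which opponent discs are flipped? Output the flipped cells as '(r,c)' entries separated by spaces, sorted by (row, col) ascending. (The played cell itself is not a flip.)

Answer: (3,3)

Derivation:
Dir NW: first cell '.' (not opp) -> no flip
Dir N: first cell '.' (not opp) -> no flip
Dir NE: first cell '.' (not opp) -> no flip
Dir W: first cell '.' (not opp) -> no flip
Dir E: first cell 'W' (not opp) -> no flip
Dir SW: opp run (3,2), next='.' -> no flip
Dir S: opp run (3,3) capped by W -> flip
Dir SE: opp run (3,4) (4,5), next='.' -> no flip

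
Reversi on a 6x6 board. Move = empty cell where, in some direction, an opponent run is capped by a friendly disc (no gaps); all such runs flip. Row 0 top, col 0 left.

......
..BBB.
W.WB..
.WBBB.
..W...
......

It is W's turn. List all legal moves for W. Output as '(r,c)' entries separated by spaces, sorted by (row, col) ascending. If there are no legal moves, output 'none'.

Answer: (0,2) (0,4) (2,4) (3,5) (4,4)

Derivation:
(0,1): no bracket -> illegal
(0,2): flips 1 -> legal
(0,3): no bracket -> illegal
(0,4): flips 1 -> legal
(0,5): no bracket -> illegal
(1,1): no bracket -> illegal
(1,5): no bracket -> illegal
(2,1): no bracket -> illegal
(2,4): flips 2 -> legal
(2,5): no bracket -> illegal
(3,5): flips 3 -> legal
(4,1): no bracket -> illegal
(4,3): no bracket -> illegal
(4,4): flips 1 -> legal
(4,5): no bracket -> illegal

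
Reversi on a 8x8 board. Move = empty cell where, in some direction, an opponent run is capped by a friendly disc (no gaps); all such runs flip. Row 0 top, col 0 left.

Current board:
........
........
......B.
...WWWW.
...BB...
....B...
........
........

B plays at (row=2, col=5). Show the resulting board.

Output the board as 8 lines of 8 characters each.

Answer: ........
........
.....BB.
...WBWW.
...BB...
....B...
........
........

Derivation:
Place B at (2,5); scan 8 dirs for brackets.
Dir NW: first cell '.' (not opp) -> no flip
Dir N: first cell '.' (not opp) -> no flip
Dir NE: first cell '.' (not opp) -> no flip
Dir W: first cell '.' (not opp) -> no flip
Dir E: first cell 'B' (not opp) -> no flip
Dir SW: opp run (3,4) capped by B -> flip
Dir S: opp run (3,5), next='.' -> no flip
Dir SE: opp run (3,6), next='.' -> no flip
All flips: (3,4)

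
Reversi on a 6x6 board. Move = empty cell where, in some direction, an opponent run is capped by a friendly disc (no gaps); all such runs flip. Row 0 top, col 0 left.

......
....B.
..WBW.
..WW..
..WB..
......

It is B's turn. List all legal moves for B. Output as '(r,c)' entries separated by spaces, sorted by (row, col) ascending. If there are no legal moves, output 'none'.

Answer: (2,1) (2,5) (3,4) (4,1)

Derivation:
(1,1): no bracket -> illegal
(1,2): no bracket -> illegal
(1,3): no bracket -> illegal
(1,5): no bracket -> illegal
(2,1): flips 2 -> legal
(2,5): flips 1 -> legal
(3,1): no bracket -> illegal
(3,4): flips 1 -> legal
(3,5): no bracket -> illegal
(4,1): flips 2 -> legal
(4,4): no bracket -> illegal
(5,1): no bracket -> illegal
(5,2): no bracket -> illegal
(5,3): no bracket -> illegal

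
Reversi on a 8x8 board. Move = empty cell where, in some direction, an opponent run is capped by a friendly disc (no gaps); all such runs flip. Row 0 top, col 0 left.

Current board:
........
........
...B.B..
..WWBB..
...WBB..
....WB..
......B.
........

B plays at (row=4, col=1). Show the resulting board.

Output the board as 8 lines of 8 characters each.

Answer: ........
........
...B.B..
..BWBB..
.B.WBB..
....WB..
......B.
........

Derivation:
Place B at (4,1); scan 8 dirs for brackets.
Dir NW: first cell '.' (not opp) -> no flip
Dir N: first cell '.' (not opp) -> no flip
Dir NE: opp run (3,2) capped by B -> flip
Dir W: first cell '.' (not opp) -> no flip
Dir E: first cell '.' (not opp) -> no flip
Dir SW: first cell '.' (not opp) -> no flip
Dir S: first cell '.' (not opp) -> no flip
Dir SE: first cell '.' (not opp) -> no flip
All flips: (3,2)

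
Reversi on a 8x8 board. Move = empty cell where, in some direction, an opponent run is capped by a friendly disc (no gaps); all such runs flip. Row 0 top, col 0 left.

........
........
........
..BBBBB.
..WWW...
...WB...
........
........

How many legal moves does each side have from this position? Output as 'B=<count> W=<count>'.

-- B to move --
(3,1): no bracket -> illegal
(4,1): no bracket -> illegal
(4,5): no bracket -> illegal
(5,1): flips 1 -> legal
(5,2): flips 3 -> legal
(5,5): flips 1 -> legal
(6,2): flips 2 -> legal
(6,3): flips 2 -> legal
(6,4): no bracket -> illegal
B mobility = 5
-- W to move --
(2,1): flips 1 -> legal
(2,2): flips 2 -> legal
(2,3): flips 1 -> legal
(2,4): flips 2 -> legal
(2,5): flips 1 -> legal
(2,6): flips 1 -> legal
(2,7): no bracket -> illegal
(3,1): no bracket -> illegal
(3,7): no bracket -> illegal
(4,1): no bracket -> illegal
(4,5): no bracket -> illegal
(4,6): no bracket -> illegal
(4,7): no bracket -> illegal
(5,5): flips 1 -> legal
(6,3): no bracket -> illegal
(6,4): flips 1 -> legal
(6,5): flips 1 -> legal
W mobility = 9

Answer: B=5 W=9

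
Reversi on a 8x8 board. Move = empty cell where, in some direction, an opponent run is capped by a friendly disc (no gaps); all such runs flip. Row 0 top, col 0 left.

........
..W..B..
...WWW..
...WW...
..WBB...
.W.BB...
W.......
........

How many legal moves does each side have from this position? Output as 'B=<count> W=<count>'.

Answer: B=7 W=7

Derivation:
-- B to move --
(0,1): no bracket -> illegal
(0,2): no bracket -> illegal
(0,3): no bracket -> illegal
(1,1): no bracket -> illegal
(1,3): flips 2 -> legal
(1,4): flips 2 -> legal
(1,6): flips 2 -> legal
(2,1): no bracket -> illegal
(2,2): flips 1 -> legal
(2,6): no bracket -> illegal
(3,1): flips 1 -> legal
(3,2): no bracket -> illegal
(3,5): flips 1 -> legal
(3,6): no bracket -> illegal
(4,0): no bracket -> illegal
(4,1): flips 1 -> legal
(4,5): no bracket -> illegal
(5,0): no bracket -> illegal
(5,2): no bracket -> illegal
(6,1): no bracket -> illegal
(6,2): no bracket -> illegal
(7,0): no bracket -> illegal
(7,1): no bracket -> illegal
B mobility = 7
-- W to move --
(0,4): no bracket -> illegal
(0,5): flips 1 -> legal
(0,6): flips 1 -> legal
(1,4): no bracket -> illegal
(1,6): no bracket -> illegal
(2,6): no bracket -> illegal
(3,2): no bracket -> illegal
(3,5): no bracket -> illegal
(4,5): flips 2 -> legal
(5,2): flips 1 -> legal
(5,5): flips 1 -> legal
(6,2): no bracket -> illegal
(6,3): flips 2 -> legal
(6,4): flips 3 -> legal
(6,5): no bracket -> illegal
W mobility = 7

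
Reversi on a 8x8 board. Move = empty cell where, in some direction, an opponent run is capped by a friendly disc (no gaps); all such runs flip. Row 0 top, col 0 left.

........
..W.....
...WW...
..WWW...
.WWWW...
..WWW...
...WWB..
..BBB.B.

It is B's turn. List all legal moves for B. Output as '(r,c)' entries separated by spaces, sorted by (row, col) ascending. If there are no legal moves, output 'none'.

Answer: (1,3) (1,4) (2,1) (3,0) (4,5) (5,5) (6,2)

Derivation:
(0,1): no bracket -> illegal
(0,2): no bracket -> illegal
(0,3): no bracket -> illegal
(1,1): no bracket -> illegal
(1,3): flips 5 -> legal
(1,4): flips 5 -> legal
(1,5): no bracket -> illegal
(2,1): flips 3 -> legal
(2,2): no bracket -> illegal
(2,5): no bracket -> illegal
(3,0): flips 3 -> legal
(3,1): no bracket -> illegal
(3,5): no bracket -> illegal
(4,0): no bracket -> illegal
(4,5): flips 2 -> legal
(5,0): no bracket -> illegal
(5,1): no bracket -> illegal
(5,5): flips 1 -> legal
(6,1): no bracket -> illegal
(6,2): flips 2 -> legal
(7,5): no bracket -> illegal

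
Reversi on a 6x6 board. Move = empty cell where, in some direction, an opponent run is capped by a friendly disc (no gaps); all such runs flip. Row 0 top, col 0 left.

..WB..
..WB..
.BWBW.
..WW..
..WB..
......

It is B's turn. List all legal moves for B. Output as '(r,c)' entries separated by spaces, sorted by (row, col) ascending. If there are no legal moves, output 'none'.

(0,1): flips 2 -> legal
(1,1): flips 1 -> legal
(1,4): no bracket -> illegal
(1,5): no bracket -> illegal
(2,5): flips 1 -> legal
(3,1): flips 1 -> legal
(3,4): no bracket -> illegal
(3,5): flips 1 -> legal
(4,1): flips 2 -> legal
(4,4): no bracket -> illegal
(5,1): no bracket -> illegal
(5,2): no bracket -> illegal
(5,3): no bracket -> illegal

Answer: (0,1) (1,1) (2,5) (3,1) (3,5) (4,1)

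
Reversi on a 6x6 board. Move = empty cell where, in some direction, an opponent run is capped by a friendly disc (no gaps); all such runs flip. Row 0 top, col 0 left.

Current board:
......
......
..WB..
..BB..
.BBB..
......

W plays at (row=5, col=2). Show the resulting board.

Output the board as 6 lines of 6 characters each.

Place W at (5,2); scan 8 dirs for brackets.
Dir NW: opp run (4,1), next='.' -> no flip
Dir N: opp run (4,2) (3,2) capped by W -> flip
Dir NE: opp run (4,3), next='.' -> no flip
Dir W: first cell '.' (not opp) -> no flip
Dir E: first cell '.' (not opp) -> no flip
Dir SW: edge -> no flip
Dir S: edge -> no flip
Dir SE: edge -> no flip
All flips: (3,2) (4,2)

Answer: ......
......
..WB..
..WB..
.BWB..
..W...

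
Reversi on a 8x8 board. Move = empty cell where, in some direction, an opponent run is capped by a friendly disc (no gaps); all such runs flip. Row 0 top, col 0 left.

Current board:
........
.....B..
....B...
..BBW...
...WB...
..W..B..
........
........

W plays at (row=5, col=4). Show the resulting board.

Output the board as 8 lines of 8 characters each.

Place W at (5,4); scan 8 dirs for brackets.
Dir NW: first cell 'W' (not opp) -> no flip
Dir N: opp run (4,4) capped by W -> flip
Dir NE: first cell '.' (not opp) -> no flip
Dir W: first cell '.' (not opp) -> no flip
Dir E: opp run (5,5), next='.' -> no flip
Dir SW: first cell '.' (not opp) -> no flip
Dir S: first cell '.' (not opp) -> no flip
Dir SE: first cell '.' (not opp) -> no flip
All flips: (4,4)

Answer: ........
.....B..
....B...
..BBW...
...WW...
..W.WB..
........
........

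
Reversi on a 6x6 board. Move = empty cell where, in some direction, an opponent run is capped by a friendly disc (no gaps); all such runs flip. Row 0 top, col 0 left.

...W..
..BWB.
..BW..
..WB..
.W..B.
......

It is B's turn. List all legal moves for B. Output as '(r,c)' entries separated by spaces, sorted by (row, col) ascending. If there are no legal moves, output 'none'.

(0,2): no bracket -> illegal
(0,4): flips 1 -> legal
(2,1): no bracket -> illegal
(2,4): flips 1 -> legal
(3,0): no bracket -> illegal
(3,1): flips 1 -> legal
(3,4): flips 1 -> legal
(4,0): no bracket -> illegal
(4,2): flips 1 -> legal
(4,3): no bracket -> illegal
(5,0): flips 3 -> legal
(5,1): no bracket -> illegal
(5,2): no bracket -> illegal

Answer: (0,4) (2,4) (3,1) (3,4) (4,2) (5,0)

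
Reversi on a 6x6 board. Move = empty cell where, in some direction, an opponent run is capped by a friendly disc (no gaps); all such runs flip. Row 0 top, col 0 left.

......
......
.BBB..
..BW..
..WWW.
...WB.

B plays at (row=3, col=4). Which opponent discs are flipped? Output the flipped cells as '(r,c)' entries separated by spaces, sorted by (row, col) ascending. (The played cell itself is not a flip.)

Answer: (3,3) (4,4)

Derivation:
Dir NW: first cell 'B' (not opp) -> no flip
Dir N: first cell '.' (not opp) -> no flip
Dir NE: first cell '.' (not opp) -> no flip
Dir W: opp run (3,3) capped by B -> flip
Dir E: first cell '.' (not opp) -> no flip
Dir SW: opp run (4,3), next='.' -> no flip
Dir S: opp run (4,4) capped by B -> flip
Dir SE: first cell '.' (not opp) -> no flip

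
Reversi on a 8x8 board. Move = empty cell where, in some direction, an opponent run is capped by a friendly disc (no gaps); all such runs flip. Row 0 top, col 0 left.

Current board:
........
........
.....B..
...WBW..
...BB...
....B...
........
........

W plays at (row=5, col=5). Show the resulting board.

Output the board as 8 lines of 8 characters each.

Answer: ........
........
.....B..
...WBW..
...BW...
....BW..
........
........

Derivation:
Place W at (5,5); scan 8 dirs for brackets.
Dir NW: opp run (4,4) capped by W -> flip
Dir N: first cell '.' (not opp) -> no flip
Dir NE: first cell '.' (not opp) -> no flip
Dir W: opp run (5,4), next='.' -> no flip
Dir E: first cell '.' (not opp) -> no flip
Dir SW: first cell '.' (not opp) -> no flip
Dir S: first cell '.' (not opp) -> no flip
Dir SE: first cell '.' (not opp) -> no flip
All flips: (4,4)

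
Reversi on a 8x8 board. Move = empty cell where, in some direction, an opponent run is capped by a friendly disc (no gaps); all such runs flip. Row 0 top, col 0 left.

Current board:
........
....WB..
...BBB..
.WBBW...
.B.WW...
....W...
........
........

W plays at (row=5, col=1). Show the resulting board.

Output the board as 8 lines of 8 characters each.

Answer: ........
....WB..
...BBB..
.WBBW...
.W.WW...
.W..W...
........
........

Derivation:
Place W at (5,1); scan 8 dirs for brackets.
Dir NW: first cell '.' (not opp) -> no flip
Dir N: opp run (4,1) capped by W -> flip
Dir NE: first cell '.' (not opp) -> no flip
Dir W: first cell '.' (not opp) -> no flip
Dir E: first cell '.' (not opp) -> no flip
Dir SW: first cell '.' (not opp) -> no flip
Dir S: first cell '.' (not opp) -> no flip
Dir SE: first cell '.' (not opp) -> no flip
All flips: (4,1)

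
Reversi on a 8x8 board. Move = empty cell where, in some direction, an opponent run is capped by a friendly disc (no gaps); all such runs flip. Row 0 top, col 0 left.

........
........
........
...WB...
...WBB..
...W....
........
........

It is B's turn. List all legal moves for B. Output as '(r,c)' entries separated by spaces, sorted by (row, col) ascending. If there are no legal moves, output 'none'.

(2,2): flips 1 -> legal
(2,3): no bracket -> illegal
(2,4): no bracket -> illegal
(3,2): flips 1 -> legal
(4,2): flips 1 -> legal
(5,2): flips 1 -> legal
(5,4): no bracket -> illegal
(6,2): flips 1 -> legal
(6,3): no bracket -> illegal
(6,4): no bracket -> illegal

Answer: (2,2) (3,2) (4,2) (5,2) (6,2)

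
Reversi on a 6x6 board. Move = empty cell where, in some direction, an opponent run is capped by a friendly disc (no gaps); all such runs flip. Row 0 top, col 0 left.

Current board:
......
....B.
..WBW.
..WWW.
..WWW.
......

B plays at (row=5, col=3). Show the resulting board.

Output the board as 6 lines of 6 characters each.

Answer: ......
....B.
..WBW.
..WBW.
..WBW.
...B..

Derivation:
Place B at (5,3); scan 8 dirs for brackets.
Dir NW: opp run (4,2), next='.' -> no flip
Dir N: opp run (4,3) (3,3) capped by B -> flip
Dir NE: opp run (4,4), next='.' -> no flip
Dir W: first cell '.' (not opp) -> no flip
Dir E: first cell '.' (not opp) -> no flip
Dir SW: edge -> no flip
Dir S: edge -> no flip
Dir SE: edge -> no flip
All flips: (3,3) (4,3)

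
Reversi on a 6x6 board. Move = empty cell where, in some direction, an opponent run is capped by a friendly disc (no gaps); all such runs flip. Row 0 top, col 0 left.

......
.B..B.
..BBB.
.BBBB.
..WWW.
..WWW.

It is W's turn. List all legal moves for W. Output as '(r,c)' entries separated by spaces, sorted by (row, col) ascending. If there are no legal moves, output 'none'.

Answer: (0,0) (0,4) (1,2) (1,3) (1,5) (2,0) (2,1) (2,5)

Derivation:
(0,0): flips 3 -> legal
(0,1): no bracket -> illegal
(0,2): no bracket -> illegal
(0,3): no bracket -> illegal
(0,4): flips 3 -> legal
(0,5): no bracket -> illegal
(1,0): no bracket -> illegal
(1,2): flips 2 -> legal
(1,3): flips 2 -> legal
(1,5): flips 2 -> legal
(2,0): flips 1 -> legal
(2,1): flips 1 -> legal
(2,5): flips 1 -> legal
(3,0): no bracket -> illegal
(3,5): no bracket -> illegal
(4,0): no bracket -> illegal
(4,1): no bracket -> illegal
(4,5): no bracket -> illegal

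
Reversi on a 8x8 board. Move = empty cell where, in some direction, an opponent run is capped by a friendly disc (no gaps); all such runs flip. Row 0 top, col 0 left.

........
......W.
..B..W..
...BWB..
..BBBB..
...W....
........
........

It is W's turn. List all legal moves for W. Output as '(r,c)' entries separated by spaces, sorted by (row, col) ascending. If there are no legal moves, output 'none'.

Answer: (2,3) (2,6) (3,1) (3,2) (3,6) (5,2) (5,4) (5,5) (5,6)

Derivation:
(1,1): no bracket -> illegal
(1,2): no bracket -> illegal
(1,3): no bracket -> illegal
(2,1): no bracket -> illegal
(2,3): flips 2 -> legal
(2,4): no bracket -> illegal
(2,6): flips 2 -> legal
(3,1): flips 1 -> legal
(3,2): flips 1 -> legal
(3,6): flips 1 -> legal
(4,1): no bracket -> illegal
(4,6): no bracket -> illegal
(5,1): no bracket -> illegal
(5,2): flips 1 -> legal
(5,4): flips 1 -> legal
(5,5): flips 2 -> legal
(5,6): flips 1 -> legal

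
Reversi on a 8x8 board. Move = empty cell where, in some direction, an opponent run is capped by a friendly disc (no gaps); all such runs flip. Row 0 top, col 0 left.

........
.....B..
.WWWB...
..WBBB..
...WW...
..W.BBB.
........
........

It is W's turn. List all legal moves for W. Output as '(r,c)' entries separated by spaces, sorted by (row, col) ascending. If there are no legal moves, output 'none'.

Answer: (1,4) (2,5) (2,6) (3,6) (4,5) (6,4) (6,5) (6,6)

Derivation:
(0,4): no bracket -> illegal
(0,5): no bracket -> illegal
(0,6): no bracket -> illegal
(1,3): no bracket -> illegal
(1,4): flips 2 -> legal
(1,6): no bracket -> illegal
(2,5): flips 2 -> legal
(2,6): flips 1 -> legal
(3,6): flips 3 -> legal
(4,2): no bracket -> illegal
(4,5): flips 1 -> legal
(4,6): no bracket -> illegal
(4,7): no bracket -> illegal
(5,3): no bracket -> illegal
(5,7): no bracket -> illegal
(6,3): no bracket -> illegal
(6,4): flips 1 -> legal
(6,5): flips 1 -> legal
(6,6): flips 1 -> legal
(6,7): no bracket -> illegal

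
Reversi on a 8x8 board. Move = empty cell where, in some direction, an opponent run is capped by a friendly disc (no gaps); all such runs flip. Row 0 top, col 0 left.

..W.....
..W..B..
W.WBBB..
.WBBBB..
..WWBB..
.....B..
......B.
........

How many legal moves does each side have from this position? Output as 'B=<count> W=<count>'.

Answer: B=9 W=9

Derivation:
-- B to move --
(0,1): flips 1 -> legal
(0,3): no bracket -> illegal
(1,0): no bracket -> illegal
(1,1): flips 1 -> legal
(1,3): no bracket -> illegal
(2,1): flips 1 -> legal
(3,0): flips 1 -> legal
(4,0): no bracket -> illegal
(4,1): flips 2 -> legal
(5,1): flips 1 -> legal
(5,2): flips 2 -> legal
(5,3): flips 1 -> legal
(5,4): flips 1 -> legal
B mobility = 9
-- W to move --
(0,4): no bracket -> illegal
(0,5): no bracket -> illegal
(0,6): flips 3 -> legal
(1,3): flips 2 -> legal
(1,4): no bracket -> illegal
(1,6): flips 2 -> legal
(2,1): flips 1 -> legal
(2,6): flips 3 -> legal
(3,6): flips 4 -> legal
(4,1): no bracket -> illegal
(4,6): flips 2 -> legal
(5,3): no bracket -> illegal
(5,4): no bracket -> illegal
(5,6): flips 3 -> legal
(5,7): no bracket -> illegal
(6,4): no bracket -> illegal
(6,5): no bracket -> illegal
(6,7): no bracket -> illegal
(7,5): no bracket -> illegal
(7,6): no bracket -> illegal
(7,7): flips 4 -> legal
W mobility = 9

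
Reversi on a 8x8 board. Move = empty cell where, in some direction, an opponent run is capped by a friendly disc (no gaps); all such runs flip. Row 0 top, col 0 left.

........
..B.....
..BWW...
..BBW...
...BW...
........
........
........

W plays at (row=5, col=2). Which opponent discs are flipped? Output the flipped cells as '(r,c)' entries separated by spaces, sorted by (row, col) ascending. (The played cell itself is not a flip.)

Dir NW: first cell '.' (not opp) -> no flip
Dir N: first cell '.' (not opp) -> no flip
Dir NE: opp run (4,3) capped by W -> flip
Dir W: first cell '.' (not opp) -> no flip
Dir E: first cell '.' (not opp) -> no flip
Dir SW: first cell '.' (not opp) -> no flip
Dir S: first cell '.' (not opp) -> no flip
Dir SE: first cell '.' (not opp) -> no flip

Answer: (4,3)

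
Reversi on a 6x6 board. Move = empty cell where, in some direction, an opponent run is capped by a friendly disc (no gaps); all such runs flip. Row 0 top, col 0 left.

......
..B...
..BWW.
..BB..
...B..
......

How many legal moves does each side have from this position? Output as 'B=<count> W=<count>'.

Answer: B=5 W=5

Derivation:
-- B to move --
(1,3): flips 1 -> legal
(1,4): flips 1 -> legal
(1,5): flips 1 -> legal
(2,5): flips 2 -> legal
(3,4): flips 1 -> legal
(3,5): no bracket -> illegal
B mobility = 5
-- W to move --
(0,1): flips 1 -> legal
(0,2): no bracket -> illegal
(0,3): no bracket -> illegal
(1,1): no bracket -> illegal
(1,3): no bracket -> illegal
(2,1): flips 1 -> legal
(3,1): no bracket -> illegal
(3,4): no bracket -> illegal
(4,1): flips 1 -> legal
(4,2): flips 1 -> legal
(4,4): no bracket -> illegal
(5,2): no bracket -> illegal
(5,3): flips 2 -> legal
(5,4): no bracket -> illegal
W mobility = 5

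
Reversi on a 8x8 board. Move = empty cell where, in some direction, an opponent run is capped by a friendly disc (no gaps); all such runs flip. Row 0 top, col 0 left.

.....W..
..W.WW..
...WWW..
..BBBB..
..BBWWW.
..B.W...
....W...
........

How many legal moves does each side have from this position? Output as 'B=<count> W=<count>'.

-- B to move --
(0,1): flips 2 -> legal
(0,2): no bracket -> illegal
(0,3): no bracket -> illegal
(0,4): flips 2 -> legal
(0,6): flips 2 -> legal
(1,1): no bracket -> illegal
(1,3): flips 2 -> legal
(1,6): flips 1 -> legal
(2,1): no bracket -> illegal
(2,2): no bracket -> illegal
(2,6): no bracket -> illegal
(3,6): no bracket -> illegal
(3,7): no bracket -> illegal
(4,7): flips 3 -> legal
(5,3): flips 1 -> legal
(5,5): flips 2 -> legal
(5,6): flips 1 -> legal
(5,7): flips 1 -> legal
(6,3): no bracket -> illegal
(6,5): flips 1 -> legal
(7,3): no bracket -> illegal
(7,4): flips 3 -> legal
(7,5): no bracket -> illegal
B mobility = 12
-- W to move --
(2,1): flips 2 -> legal
(2,2): flips 1 -> legal
(2,6): flips 1 -> legal
(3,1): no bracket -> illegal
(3,6): no bracket -> illegal
(4,1): flips 3 -> legal
(5,1): flips 2 -> legal
(5,3): flips 2 -> legal
(6,1): flips 3 -> legal
(6,2): no bracket -> illegal
(6,3): no bracket -> illegal
W mobility = 7

Answer: B=12 W=7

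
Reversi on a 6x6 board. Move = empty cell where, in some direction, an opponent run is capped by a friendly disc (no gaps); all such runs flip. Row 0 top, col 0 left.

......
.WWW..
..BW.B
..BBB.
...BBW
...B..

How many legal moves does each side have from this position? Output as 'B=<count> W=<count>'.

-- B to move --
(0,0): flips 1 -> legal
(0,1): flips 2 -> legal
(0,2): flips 1 -> legal
(0,3): flips 2 -> legal
(0,4): flips 1 -> legal
(1,0): no bracket -> illegal
(1,4): flips 1 -> legal
(2,0): no bracket -> illegal
(2,1): no bracket -> illegal
(2,4): flips 1 -> legal
(3,5): no bracket -> illegal
(5,4): no bracket -> illegal
(5,5): no bracket -> illegal
B mobility = 7
-- W to move --
(1,4): no bracket -> illegal
(1,5): no bracket -> illegal
(2,1): flips 1 -> legal
(2,4): no bracket -> illegal
(3,1): flips 1 -> legal
(3,5): no bracket -> illegal
(4,1): flips 1 -> legal
(4,2): flips 4 -> legal
(5,2): no bracket -> illegal
(5,4): no bracket -> illegal
(5,5): flips 3 -> legal
W mobility = 5

Answer: B=7 W=5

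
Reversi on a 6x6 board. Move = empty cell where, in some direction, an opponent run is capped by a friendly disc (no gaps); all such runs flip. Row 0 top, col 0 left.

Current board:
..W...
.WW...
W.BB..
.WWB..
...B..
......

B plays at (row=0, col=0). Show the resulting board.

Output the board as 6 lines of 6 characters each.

Answer: B.W...
.BW...
W.BB..
.WWB..
...B..
......

Derivation:
Place B at (0,0); scan 8 dirs for brackets.
Dir NW: edge -> no flip
Dir N: edge -> no flip
Dir NE: edge -> no flip
Dir W: edge -> no flip
Dir E: first cell '.' (not opp) -> no flip
Dir SW: edge -> no flip
Dir S: first cell '.' (not opp) -> no flip
Dir SE: opp run (1,1) capped by B -> flip
All flips: (1,1)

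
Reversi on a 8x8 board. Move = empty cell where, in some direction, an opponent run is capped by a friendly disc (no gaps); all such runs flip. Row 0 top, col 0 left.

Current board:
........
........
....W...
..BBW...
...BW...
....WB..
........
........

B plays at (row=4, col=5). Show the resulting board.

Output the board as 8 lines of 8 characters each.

Answer: ........
........
....W...
..BBW...
...BBB..
....WB..
........
........

Derivation:
Place B at (4,5); scan 8 dirs for brackets.
Dir NW: opp run (3,4), next='.' -> no flip
Dir N: first cell '.' (not opp) -> no flip
Dir NE: first cell '.' (not opp) -> no flip
Dir W: opp run (4,4) capped by B -> flip
Dir E: first cell '.' (not opp) -> no flip
Dir SW: opp run (5,4), next='.' -> no flip
Dir S: first cell 'B' (not opp) -> no flip
Dir SE: first cell '.' (not opp) -> no flip
All flips: (4,4)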